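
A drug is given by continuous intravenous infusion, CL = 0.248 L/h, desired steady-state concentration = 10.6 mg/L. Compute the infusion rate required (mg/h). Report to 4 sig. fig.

At steady state, infusion rate R₀ = Css × CL = 10.6 × 0.2480 = 2.629 mg/h

2.629 mg/h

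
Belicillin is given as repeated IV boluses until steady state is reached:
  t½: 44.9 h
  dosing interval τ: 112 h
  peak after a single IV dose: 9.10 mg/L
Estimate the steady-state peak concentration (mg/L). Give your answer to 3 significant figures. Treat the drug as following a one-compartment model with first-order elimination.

k = ln2 / t½ = 0.693147 / 44.9 = 0.01544 h⁻¹
e^(−kτ) = e^(−0.01544 × 112) = 0.1774
Accumulation ratio R = 1 / (1 − e^(−kτ)) = 1 / (1 − 0.1774) = 1.216
Steady-state peak = C₀ × R = 9.10 × 1.216 = 11.07 mg/L

11.1 mg/L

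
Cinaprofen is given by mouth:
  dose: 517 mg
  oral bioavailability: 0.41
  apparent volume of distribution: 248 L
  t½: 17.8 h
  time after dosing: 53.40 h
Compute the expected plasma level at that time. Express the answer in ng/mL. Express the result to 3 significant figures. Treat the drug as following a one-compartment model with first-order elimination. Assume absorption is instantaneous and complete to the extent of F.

Amount reaching circulation = F × Dose = 0.41 × 517.0 = 212.0 mg
C₀ = F·Dose / Vd = 212.0 / 248 = 0.8548 mg/L
k = ln2 / t½ = 0.693147 / 17.8 = 0.03894 h⁻¹
t / t½ = 53.40 / 17.8 = 3 half-lives
C = C₀ × (1/2)^3 = 0.8548 × 0.1250 = 0.1069 mg/L
Convert: 0.1069 mg/L × 1000 = 106.9 ng/mL

107 ng/mL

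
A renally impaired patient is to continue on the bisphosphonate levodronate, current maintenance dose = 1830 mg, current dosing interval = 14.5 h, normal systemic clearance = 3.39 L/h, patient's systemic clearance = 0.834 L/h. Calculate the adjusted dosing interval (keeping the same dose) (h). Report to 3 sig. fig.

58.9 h

To keep the same average steady-state level, dosing rate must scale with clearance.
CL ratio = 0.834 / 3.39 = 0.2460
New interval (same dose) = 14.5 / 0.2460 = 58.94 h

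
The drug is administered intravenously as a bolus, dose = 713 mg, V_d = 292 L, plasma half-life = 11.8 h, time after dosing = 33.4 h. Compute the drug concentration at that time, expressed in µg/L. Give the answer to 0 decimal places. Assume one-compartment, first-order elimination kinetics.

C₀ = Dose / Vd = 713.0 / 292 = 2.442 mg/L
k = ln2 / t½ = 0.693147 / 11.8 = 0.05874 h⁻¹
C = C₀ · e^(−k·t) = 2.442 × e^(−0.05874 × 33.4)
  = 2.442 × 0.1406 = 0.3433 mg/L
Convert: 0.3433 mg/L × 1000 = 343.3 µg/L

343 µg/L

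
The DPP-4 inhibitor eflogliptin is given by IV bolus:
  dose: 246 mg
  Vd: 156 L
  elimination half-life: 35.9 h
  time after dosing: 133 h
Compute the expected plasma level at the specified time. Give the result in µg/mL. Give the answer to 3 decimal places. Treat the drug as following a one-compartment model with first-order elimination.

C₀ = Dose / Vd = 246.0 / 156 = 1.577 mg/L
k = ln2 / t½ = 0.693147 / 35.9 = 0.01931 h⁻¹
C = C₀ · e^(−k·t) = 1.577 × e^(−0.01931 × 133)
  = 1.577 × 0.07667 = 0.1209 mg/L
(0.1209 mg/L = 0.1209 µg/mL)

0.121 µg/mL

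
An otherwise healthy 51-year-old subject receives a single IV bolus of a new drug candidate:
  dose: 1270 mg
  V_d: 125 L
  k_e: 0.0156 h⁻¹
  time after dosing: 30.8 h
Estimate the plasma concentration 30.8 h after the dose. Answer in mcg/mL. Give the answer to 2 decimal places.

6.28 mcg/mL

C₀ = Dose / Vd = 1270 / 125 = 10.16 mg/L
C = C₀ · e^(−k·t) = 10.16 × e^(−0.01560 × 30.8)
  = 10.16 × 0.6185 = 6.284 mg/L
(6.284 mg/L = 6.284 mcg/mL)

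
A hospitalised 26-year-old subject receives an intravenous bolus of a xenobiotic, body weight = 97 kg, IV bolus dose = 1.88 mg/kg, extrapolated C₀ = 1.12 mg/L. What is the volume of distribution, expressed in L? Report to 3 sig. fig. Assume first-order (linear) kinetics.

Dose = 1.88 × 97 = 182.4 mg
Vd = Dose / C₀ = 182.4 / 1.12 = 162.9 L

163 L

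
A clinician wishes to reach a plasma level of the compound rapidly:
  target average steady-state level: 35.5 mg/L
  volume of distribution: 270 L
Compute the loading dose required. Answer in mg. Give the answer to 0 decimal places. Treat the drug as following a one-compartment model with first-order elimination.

9585 mg

LD = Css × Vd = 35.5 × 270 = 9585 mg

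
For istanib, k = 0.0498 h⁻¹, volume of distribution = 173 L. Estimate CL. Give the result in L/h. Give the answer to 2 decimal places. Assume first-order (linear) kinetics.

8.62 L/h

CL = k × Vd = 0.0498 × 173 = 8.615 L/h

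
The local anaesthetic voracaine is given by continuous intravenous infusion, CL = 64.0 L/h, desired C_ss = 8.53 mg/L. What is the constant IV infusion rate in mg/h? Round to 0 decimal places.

At steady state, infusion rate R₀ = Css × CL = 8.53 × 64.00 = 545.9 mg/h

546 mg/h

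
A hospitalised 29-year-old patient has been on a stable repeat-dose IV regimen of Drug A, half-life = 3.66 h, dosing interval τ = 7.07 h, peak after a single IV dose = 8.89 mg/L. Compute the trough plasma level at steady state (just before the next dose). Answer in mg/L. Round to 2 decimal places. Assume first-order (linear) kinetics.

3.16 mg/L

k = ln2 / t½ = 0.693147 / 3.66 = 0.1894 h⁻¹
e^(−kτ) = e^(−0.1894 × 7.07) = 0.2621
Accumulation ratio R = 1 / (1 − e^(−kτ)) = 1 / (1 − 0.2621) = 1.355
Steady-state trough = C₀ × R × e^(−kτ) = 8.89 × 1.355 × 0.2621 = 3.157 mg/L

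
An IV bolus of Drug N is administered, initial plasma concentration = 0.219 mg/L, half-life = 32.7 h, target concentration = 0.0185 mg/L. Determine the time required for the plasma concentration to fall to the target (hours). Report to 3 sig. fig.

k = ln2 / t½ = 0.693147 / 32.7 = 0.02120 h⁻¹
t = ln(C₀ / C) / k = ln(0.2190 / 0.0185) / 0.02120
  = ln(11.84) / 0.02120 = 2.471 / 0.02120 = 116.6 h

117 h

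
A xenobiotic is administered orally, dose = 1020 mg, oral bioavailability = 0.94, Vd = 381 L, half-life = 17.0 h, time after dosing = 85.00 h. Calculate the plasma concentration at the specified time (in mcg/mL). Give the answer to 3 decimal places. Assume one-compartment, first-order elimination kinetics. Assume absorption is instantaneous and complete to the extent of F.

0.079 mcg/mL

Amount reaching circulation = F × Dose = 0.94 × 1020 = 958.8 mg
C₀ = F·Dose / Vd = 958.8 / 381 = 2.517 mg/L
k = ln2 / t½ = 0.693147 / 17.0 = 0.04077 h⁻¹
t / t½ = 85.00 / 17.0 = 5 half-lives
C = C₀ × (1/2)^5 = 2.517 × 0.03125 = 0.07866 mg/L
(0.07866 mg/L = 0.07866 mcg/mL)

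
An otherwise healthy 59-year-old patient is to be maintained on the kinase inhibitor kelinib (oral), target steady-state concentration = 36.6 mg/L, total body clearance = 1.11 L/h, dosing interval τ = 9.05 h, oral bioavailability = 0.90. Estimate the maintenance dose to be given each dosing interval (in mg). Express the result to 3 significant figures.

409 mg

At steady state, F × (Dose/τ) = Css × CL.
Dose = Css × CL × τ / F = 36.6 × 1.110 × 9.05 / 0.90 = 408.5 mg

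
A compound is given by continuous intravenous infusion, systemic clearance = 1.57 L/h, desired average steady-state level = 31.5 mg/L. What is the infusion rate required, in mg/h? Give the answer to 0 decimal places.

49 mg/h

At steady state, infusion rate R₀ = Css × CL = 31.5 × 1.570 = 49.46 mg/h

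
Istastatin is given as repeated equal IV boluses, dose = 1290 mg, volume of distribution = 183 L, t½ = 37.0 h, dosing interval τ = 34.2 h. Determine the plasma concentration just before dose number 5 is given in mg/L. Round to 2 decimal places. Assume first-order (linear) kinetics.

7.25 mg/L

C₀ per dose = Dose / Vd = 1290 / 183 = 7.049 mg/L
k = ln2 / t½ = 0.693147 / 37.0 = 0.01873 h⁻¹
Fraction remaining after one interval: r = e^(−kτ) = e^(−0.01873 × 34.2) = 0.5270
Before dose 5, 4 doses have been given (aged 1τ, 2τ, 3τ, 4τ).
C_trough = C₀ × (r + r² + … + r^4) = C₀ × r(1−r^4)/(1−r)
        = 7.049 × 0.5270 × (1 − 0.07713) / (1 − 0.5270) = 7.248 mg/L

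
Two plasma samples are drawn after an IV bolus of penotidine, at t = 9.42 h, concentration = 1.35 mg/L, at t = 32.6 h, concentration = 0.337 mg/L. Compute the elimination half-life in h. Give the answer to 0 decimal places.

12 h

k = ln(C₁/C₂) / (t₂ − t₁) = ln(1.35/0.337) / (32.6 − 9.42)
  = 1.388 / 23.18 = 0.05988 h⁻¹
t½ = ln2 / k = 0.693147 / 0.05988 = 11.58 h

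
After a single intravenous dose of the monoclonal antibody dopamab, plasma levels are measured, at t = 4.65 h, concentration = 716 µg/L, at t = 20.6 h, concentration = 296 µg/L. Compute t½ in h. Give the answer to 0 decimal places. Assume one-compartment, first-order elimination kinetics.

13 h

k = ln(C₁/C₂) / (t₂ − t₁) = ln(716/296) / (20.6 − 4.65)
  = 0.8833 / 15.95 = 0.05538 h⁻¹
t½ = ln2 / k = 0.693147 / 0.05538 = 12.52 h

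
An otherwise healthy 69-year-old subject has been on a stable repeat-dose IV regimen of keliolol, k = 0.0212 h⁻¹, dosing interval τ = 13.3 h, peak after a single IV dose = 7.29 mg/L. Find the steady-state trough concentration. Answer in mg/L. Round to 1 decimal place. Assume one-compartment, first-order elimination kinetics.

22.4 mg/L

e^(−kτ) = e^(−0.02120 × 13.3) = 0.7543
Accumulation ratio R = 1 / (1 − e^(−kτ)) = 1 / (1 − 0.7543) = 4.070
Steady-state trough = C₀ × R × e^(−kτ) = 7.29 × 4.070 × 0.7543 = 22.38 mg/L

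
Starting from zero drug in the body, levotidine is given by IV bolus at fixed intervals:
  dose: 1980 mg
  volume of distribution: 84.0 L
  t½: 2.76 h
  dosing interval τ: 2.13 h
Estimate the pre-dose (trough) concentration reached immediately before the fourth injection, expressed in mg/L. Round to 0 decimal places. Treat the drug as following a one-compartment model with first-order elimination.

27 mg/L

C₀ per dose = Dose / Vd = 1980 / 84.0 = 23.57 mg/L
k = ln2 / t½ = 0.693147 / 2.76 = 0.2511 h⁻¹
Fraction remaining after one interval: r = e^(−kτ) = e^(−0.2511 × 2.13) = 0.5858
Before dose 4, 3 doses have been given (aged 1τ, 2τ, 3τ).
C_trough = C₀ × (r + r² + … + r^3) = C₀ × r(1−r^3)/(1−r)
        = 23.57 × 0.5858 × (1 − 0.2010) / (1 − 0.5858) = 26.63 mg/L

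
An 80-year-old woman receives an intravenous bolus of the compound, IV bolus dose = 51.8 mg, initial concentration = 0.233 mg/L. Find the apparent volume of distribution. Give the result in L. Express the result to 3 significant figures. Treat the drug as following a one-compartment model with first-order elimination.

222 L

Vd = Dose / C₀ = 51.80 / 0.233 = 222.3 L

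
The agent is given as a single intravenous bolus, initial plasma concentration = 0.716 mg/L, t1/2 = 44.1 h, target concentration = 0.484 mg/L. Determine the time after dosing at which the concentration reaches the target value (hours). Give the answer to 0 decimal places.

25 h

k = ln2 / t½ = 0.693147 / 44.1 = 0.01572 h⁻¹
t = ln(C₀ / C) / k = ln(0.7160 / 0.484) / 0.01572
  = ln(1.479) / 0.01572 = 0.3914 / 0.01572 = 24.90 h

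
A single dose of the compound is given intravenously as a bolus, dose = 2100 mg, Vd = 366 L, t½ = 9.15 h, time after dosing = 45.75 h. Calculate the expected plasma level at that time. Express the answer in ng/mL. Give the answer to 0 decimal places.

179 ng/mL

C₀ = Dose / Vd = 2100 / 366 = 5.738 mg/L
k = ln2 / t½ = 0.693147 / 9.15 = 0.07575 h⁻¹
t / t½ = 45.75 / 9.15 = 5 half-lives
C = C₀ × (1/2)^5 = 5.738 × 0.03125 = 0.1793 mg/L
Convert: 0.1793 mg/L × 1000 = 179.3 ng/mL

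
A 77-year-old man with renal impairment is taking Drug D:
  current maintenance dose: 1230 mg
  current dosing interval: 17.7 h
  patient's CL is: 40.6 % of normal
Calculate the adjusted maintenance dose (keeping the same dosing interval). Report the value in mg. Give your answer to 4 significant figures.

499.4 mg

To keep the same average steady-state level, dosing rate must scale with clearance.
CL ratio = 40.6 / 100 = 0.4060
New dose (same interval) = 1230 × 0.4060 = 499.4 mg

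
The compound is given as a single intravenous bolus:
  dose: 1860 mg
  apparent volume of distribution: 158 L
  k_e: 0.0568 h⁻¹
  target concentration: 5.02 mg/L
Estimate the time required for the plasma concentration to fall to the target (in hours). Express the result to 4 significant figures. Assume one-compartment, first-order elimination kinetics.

15.01 h

C₀ = Dose / Vd = 1860 / 158 = 11.77 mg/L
t = ln(C₀ / C) / k = ln(11.77 / 5.02) / 0.05680
  = ln(2.345) / 0.05680 = 0.8523 / 0.05680 = 15.01 h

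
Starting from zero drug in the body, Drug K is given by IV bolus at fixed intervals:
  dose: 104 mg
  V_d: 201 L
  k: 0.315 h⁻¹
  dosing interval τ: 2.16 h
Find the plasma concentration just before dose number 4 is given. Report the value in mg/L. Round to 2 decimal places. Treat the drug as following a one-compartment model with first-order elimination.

C₀ per dose = Dose / Vd = 104 / 201 = 0.5174 mg/L
Fraction remaining after one interval: r = e^(−kτ) = e^(−0.3150 × 2.16) = 0.5064
Before dose 4, 3 doses have been given (aged 1τ, 2τ, 3τ).
C_trough = C₀ × (r + r² + … + r^3) = C₀ × r(1−r^3)/(1−r)
        = 0.5174 × 0.5064 × (1 − 0.1299) / (1 − 0.5064) = 0.4619 mg/L

0.46 mg/L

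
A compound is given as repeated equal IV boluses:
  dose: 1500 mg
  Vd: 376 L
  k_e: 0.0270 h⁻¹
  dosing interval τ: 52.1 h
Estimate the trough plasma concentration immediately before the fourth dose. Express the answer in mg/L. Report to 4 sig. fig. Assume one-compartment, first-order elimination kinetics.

C₀ per dose = Dose / Vd = 1500 / 376 = 3.989 mg/L
Fraction remaining after one interval: r = e^(−kτ) = e^(−0.02700 × 52.1) = 0.2450
Before dose 4, 3 doses have been given (aged 1τ, 2τ, 3τ).
C_trough = C₀ × (r + r² + … + r^3) = C₀ × r(1−r^3)/(1−r)
        = 3.989 × 0.2450 × (1 − 0.01471) / (1 − 0.2450) = 1.275 mg/L

1.275 mg/L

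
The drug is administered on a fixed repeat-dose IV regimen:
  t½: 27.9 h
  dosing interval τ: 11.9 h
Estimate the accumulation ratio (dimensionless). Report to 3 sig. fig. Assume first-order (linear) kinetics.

k = ln2 / t½ = 0.693147 / 27.9 = 0.02484 h⁻¹
e^(−kτ) = e^(−0.02484 × 11.9) = 0.7441
Accumulation ratio R = 1 / (1 − e^(−kτ)) = 1 / (1 − 0.7441) = 3.908

3.91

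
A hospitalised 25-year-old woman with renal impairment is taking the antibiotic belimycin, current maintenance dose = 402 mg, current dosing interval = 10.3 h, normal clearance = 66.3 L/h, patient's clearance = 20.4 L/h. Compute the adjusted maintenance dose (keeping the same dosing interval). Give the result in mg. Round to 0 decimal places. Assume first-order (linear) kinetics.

124 mg

To keep the same average steady-state level, dosing rate must scale with clearance.
CL ratio = 20.4 / 66.3 = 0.3077
New dose (same interval) = 402 × 0.3077 = 123.7 mg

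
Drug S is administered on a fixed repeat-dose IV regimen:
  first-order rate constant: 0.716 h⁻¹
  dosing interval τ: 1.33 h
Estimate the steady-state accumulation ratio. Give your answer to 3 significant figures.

1.63

e^(−kτ) = e^(−0.7160 × 1.33) = 0.3859
Accumulation ratio R = 1 / (1 − e^(−kτ)) = 1 / (1 − 0.3859) = 1.628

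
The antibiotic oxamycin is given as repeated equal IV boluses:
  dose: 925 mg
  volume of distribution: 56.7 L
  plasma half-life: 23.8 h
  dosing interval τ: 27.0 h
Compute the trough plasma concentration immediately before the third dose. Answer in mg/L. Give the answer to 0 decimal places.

11 mg/L

C₀ per dose = Dose / Vd = 925 / 56.7 = 16.31 mg/L
k = ln2 / t½ = 0.693147 / 23.8 = 0.02912 h⁻¹
Fraction remaining after one interval: r = e^(−kτ) = e^(−0.02912 × 27.0) = 0.4556
Before dose 3, 2 doses have been given (aged 1τ, 2τ).
C_trough = C₀ × (r + r²) = 16.31 × (0.4556 + 0.2076) = 10.82 mg/L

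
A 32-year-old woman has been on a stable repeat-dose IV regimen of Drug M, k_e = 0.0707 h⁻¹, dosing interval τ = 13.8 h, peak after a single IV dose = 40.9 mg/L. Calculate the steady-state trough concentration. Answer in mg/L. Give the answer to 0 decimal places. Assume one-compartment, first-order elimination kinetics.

25 mg/L

e^(−kτ) = e^(−0.07070 × 13.8) = 0.3769
Accumulation ratio R = 1 / (1 − e^(−kτ)) = 1 / (1 − 0.3769) = 1.605
Steady-state trough = C₀ × R × e^(−kτ) = 40.9 × 1.605 × 0.3769 = 24.74 mg/L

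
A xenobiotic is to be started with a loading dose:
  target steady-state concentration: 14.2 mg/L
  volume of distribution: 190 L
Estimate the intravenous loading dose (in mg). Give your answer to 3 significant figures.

2700 mg

LD = Css × Vd = 14.2 × 190 = 2698 mg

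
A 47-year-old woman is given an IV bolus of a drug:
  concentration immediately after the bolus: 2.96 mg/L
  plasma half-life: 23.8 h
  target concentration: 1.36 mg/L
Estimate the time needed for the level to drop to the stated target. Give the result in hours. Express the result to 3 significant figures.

26.7 h

k = ln2 / t½ = 0.693147 / 23.8 = 0.02912 h⁻¹
t = ln(C₀ / C) / k = ln(2.960 / 1.36) / 0.02912
  = ln(2.176) / 0.02912 = 0.7775 / 0.02912 = 26.70 h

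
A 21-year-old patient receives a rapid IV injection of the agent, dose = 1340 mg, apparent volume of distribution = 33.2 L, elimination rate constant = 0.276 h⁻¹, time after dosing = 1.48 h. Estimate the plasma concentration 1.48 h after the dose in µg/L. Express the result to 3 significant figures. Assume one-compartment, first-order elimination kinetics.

C₀ = Dose / Vd = 1340 / 33.2 = 40.36 mg/L
C = C₀ · e^(−k·t) = 40.36 × e^(−0.2760 × 1.48)
  = 40.36 × 0.6647 = 26.83 mg/L
Convert: 26.83 mg/L × 1000 = 26830 µg/L

26800 µg/L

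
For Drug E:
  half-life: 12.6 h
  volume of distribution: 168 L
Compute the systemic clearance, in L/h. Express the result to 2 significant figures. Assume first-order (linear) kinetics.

9.2 L/h

k = ln2 / t½ = 0.693147 / 12.6 = 0.05501 h⁻¹
CL = k × Vd = 0.05501 × 168 = 9.242 L/h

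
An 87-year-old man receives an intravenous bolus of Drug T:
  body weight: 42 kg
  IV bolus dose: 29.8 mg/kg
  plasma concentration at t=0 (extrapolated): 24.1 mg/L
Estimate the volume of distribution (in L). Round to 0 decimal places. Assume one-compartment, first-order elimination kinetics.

52 L

Dose = 29.8 × 42 = 1252 mg
Vd = Dose / C₀ = 1252 / 24.1 = 51.95 L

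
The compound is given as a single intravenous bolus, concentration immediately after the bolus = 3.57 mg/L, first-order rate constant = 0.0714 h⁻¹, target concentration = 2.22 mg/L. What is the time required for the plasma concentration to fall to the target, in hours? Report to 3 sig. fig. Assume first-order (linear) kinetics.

6.65 h

t = ln(C₀ / C) / k = ln(3.570 / 2.22) / 0.07140
  = ln(1.608) / 0.07140 = 0.4750 / 0.07140 = 6.653 h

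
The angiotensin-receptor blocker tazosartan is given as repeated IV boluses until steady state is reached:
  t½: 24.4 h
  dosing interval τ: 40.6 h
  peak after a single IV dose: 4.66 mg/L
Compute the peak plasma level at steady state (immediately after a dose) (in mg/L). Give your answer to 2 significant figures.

6.8 mg/L

k = ln2 / t½ = 0.693147 / 24.4 = 0.02841 h⁻¹
e^(−kτ) = e^(−0.02841 × 40.6) = 0.3155
Accumulation ratio R = 1 / (1 − e^(−kτ)) = 1 / (1 − 0.3155) = 1.461
Steady-state peak = C₀ × R = 4.66 × 1.461 = 6.808 mg/L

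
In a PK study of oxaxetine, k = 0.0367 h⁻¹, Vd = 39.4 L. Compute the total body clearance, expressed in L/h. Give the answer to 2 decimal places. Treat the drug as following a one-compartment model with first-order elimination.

CL = k × Vd = 0.0367 × 39.4 = 1.446 L/h

1.45 L/h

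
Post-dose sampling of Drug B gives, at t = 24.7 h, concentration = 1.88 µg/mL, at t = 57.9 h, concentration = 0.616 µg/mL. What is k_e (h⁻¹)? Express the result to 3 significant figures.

k = ln(C₁/C₂) / (t₂ − t₁) = ln(1.88/0.616) / (57.9 − 24.7)
  = 1.116 / 33.20 = 0.03361 h⁻¹

0.0336 h⁻¹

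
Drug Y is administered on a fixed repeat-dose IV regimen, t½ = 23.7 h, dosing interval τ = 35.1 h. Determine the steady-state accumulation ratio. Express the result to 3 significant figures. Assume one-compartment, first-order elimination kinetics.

1.56

k = ln2 / t½ = 0.693147 / 23.7 = 0.02925 h⁻¹
e^(−kτ) = e^(−0.02925 × 35.1) = 0.3582
Accumulation ratio R = 1 / (1 − e^(−kτ)) = 1 / (1 − 0.3582) = 1.558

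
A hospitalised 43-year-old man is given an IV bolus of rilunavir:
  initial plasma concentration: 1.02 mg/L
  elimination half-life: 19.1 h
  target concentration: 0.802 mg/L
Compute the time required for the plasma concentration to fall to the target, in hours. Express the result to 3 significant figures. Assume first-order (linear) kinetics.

6.63 h

k = ln2 / t½ = 0.693147 / 19.1 = 0.03629 h⁻¹
t = ln(C₀ / C) / k = ln(1.020 / 0.802) / 0.03629
  = ln(1.272) / 0.03629 = 0.2406 / 0.03629 = 6.630 h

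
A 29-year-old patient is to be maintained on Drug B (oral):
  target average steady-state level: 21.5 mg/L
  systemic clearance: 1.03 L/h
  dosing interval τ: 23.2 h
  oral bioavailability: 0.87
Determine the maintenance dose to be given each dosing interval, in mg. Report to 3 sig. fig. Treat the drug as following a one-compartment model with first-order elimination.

591 mg

At steady state, F × (Dose/τ) = Css × CL.
Dose = Css × CL × τ / F = 21.5 × 1.030 × 23.2 / 0.87 = 590.5 mg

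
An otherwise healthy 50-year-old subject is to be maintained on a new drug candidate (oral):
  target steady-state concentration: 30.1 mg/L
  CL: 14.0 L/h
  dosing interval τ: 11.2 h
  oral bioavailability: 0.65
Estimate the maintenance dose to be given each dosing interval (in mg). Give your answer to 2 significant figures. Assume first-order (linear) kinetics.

At steady state, F × (Dose/τ) = Css × CL.
Dose = Css × CL × τ / F = 30.1 × 14.00 × 11.2 / 0.65 = 7261 mg

7300 mg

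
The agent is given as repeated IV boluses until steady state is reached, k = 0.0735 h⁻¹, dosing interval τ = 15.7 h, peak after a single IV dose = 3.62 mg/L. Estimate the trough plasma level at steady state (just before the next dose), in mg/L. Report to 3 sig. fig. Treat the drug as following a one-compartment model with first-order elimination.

e^(−kτ) = e^(−0.07350 × 15.7) = 0.3154
Accumulation ratio R = 1 / (1 − e^(−kτ)) = 1 / (1 − 0.3154) = 1.461
Steady-state trough = C₀ × R × e^(−kτ) = 3.62 × 1.461 × 0.3154 = 1.668 mg/L

1.67 mg/L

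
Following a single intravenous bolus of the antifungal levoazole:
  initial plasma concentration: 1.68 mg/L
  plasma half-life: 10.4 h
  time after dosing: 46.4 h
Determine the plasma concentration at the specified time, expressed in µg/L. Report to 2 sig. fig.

76 µg/L

k = ln2 / t½ = 0.693147 / 10.4 = 0.06665 h⁻¹
C = C₀ · e^(−k·t) = 1.680 × e^(−0.06665 × 46.4)
  = 1.680 × 0.04539 = 0.07626 mg/L
Convert: 0.07626 mg/L × 1000 = 76.26 µg/L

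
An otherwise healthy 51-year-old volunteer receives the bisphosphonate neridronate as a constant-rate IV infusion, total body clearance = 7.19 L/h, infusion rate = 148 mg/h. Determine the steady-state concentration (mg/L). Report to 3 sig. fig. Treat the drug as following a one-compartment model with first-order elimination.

At steady state Css = R₀ / CL = 148 / 7.190 = 20.58 mg/L

20.6 mg/L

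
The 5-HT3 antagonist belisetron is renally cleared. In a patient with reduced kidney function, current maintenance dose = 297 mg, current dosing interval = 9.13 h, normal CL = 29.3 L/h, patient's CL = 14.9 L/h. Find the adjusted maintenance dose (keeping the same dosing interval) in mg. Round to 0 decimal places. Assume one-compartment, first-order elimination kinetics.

151 mg

To keep the same average steady-state level, dosing rate must scale with clearance.
CL ratio = 14.9 / 29.3 = 0.5085
New dose (same interval) = 297 × 0.5085 = 151.0 mg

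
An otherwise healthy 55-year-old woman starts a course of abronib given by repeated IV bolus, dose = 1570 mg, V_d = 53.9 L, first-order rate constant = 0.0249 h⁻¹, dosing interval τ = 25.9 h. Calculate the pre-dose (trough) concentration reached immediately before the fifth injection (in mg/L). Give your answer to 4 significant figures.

29.72 mg/L

C₀ per dose = Dose / Vd = 1570 / 53.9 = 29.13 mg/L
Fraction remaining after one interval: r = e^(−kτ) = e^(−0.02490 × 25.9) = 0.5247
Before dose 5, 4 doses have been given (aged 1τ, 2τ, 3τ, 4τ).
C_trough = C₀ × (r + r² + … + r^4) = C₀ × r(1−r^4)/(1−r)
        = 29.13 × 0.5247 × (1 − 0.07580) / (1 − 0.5247) = 29.72 mg/L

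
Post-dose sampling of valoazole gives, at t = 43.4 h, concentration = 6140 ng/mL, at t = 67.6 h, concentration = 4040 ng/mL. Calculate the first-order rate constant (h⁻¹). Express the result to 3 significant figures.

0.0173 h⁻¹

k = ln(C₁/C₂) / (t₂ − t₁) = ln(6140/4040) / (67.6 − 43.4)
  = 0.4186 / 24.20 = 0.01730 h⁻¹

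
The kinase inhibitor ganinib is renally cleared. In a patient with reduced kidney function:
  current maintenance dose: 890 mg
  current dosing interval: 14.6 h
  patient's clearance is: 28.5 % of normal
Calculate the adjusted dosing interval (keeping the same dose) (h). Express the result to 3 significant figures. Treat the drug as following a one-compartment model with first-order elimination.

To keep the same average steady-state level, dosing rate must scale with clearance.
CL ratio = 28.5 / 100 = 0.2850
New interval (same dose) = 14.6 / 0.2850 = 51.23 h

51.2 h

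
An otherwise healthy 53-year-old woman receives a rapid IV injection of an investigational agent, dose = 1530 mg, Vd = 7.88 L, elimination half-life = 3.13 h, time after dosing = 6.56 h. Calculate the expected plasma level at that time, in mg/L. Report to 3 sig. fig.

45.4 mg/L

C₀ = Dose / Vd = 1530 / 7.88 = 194.2 mg/L
k = ln2 / t½ = 0.693147 / 3.13 = 0.2215 h⁻¹
C = C₀ · e^(−k·t) = 194.2 × e^(−0.2215 × 6.56)
  = 194.2 × 0.2339 = 45.42 mg/L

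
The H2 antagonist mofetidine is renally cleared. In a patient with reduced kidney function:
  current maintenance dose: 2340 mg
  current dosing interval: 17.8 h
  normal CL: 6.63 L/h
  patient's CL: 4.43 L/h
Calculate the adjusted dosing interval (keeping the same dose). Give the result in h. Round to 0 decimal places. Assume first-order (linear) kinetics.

27 h

To keep the same average steady-state level, dosing rate must scale with clearance.
CL ratio = 4.43 / 6.63 = 0.6682
New interval (same dose) = 17.8 / 0.6682 = 26.64 h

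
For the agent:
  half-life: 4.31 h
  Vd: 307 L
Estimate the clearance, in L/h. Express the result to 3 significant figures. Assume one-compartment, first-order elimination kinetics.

49.4 L/h

k = ln2 / t½ = 0.693147 / 4.31 = 0.1608 h⁻¹
CL = k × Vd = 0.1608 × 307 = 49.37 L/h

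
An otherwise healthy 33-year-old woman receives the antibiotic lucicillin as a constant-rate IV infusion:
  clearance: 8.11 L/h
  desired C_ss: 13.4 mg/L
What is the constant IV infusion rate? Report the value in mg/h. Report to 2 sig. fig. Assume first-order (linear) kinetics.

110 mg/h

At steady state, infusion rate R₀ = Css × CL = 13.4 × 8.110 = 108.7 mg/h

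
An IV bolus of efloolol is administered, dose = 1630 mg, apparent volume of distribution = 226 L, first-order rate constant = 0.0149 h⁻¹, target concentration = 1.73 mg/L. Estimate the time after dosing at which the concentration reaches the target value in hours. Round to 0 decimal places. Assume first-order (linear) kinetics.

96 h

C₀ = Dose / Vd = 1630 / 226 = 7.212 mg/L
t = ln(C₀ / C) / k = ln(7.212 / 1.73) / 0.01490
  = ln(4.169) / 0.01490 = 1.428 / 0.01490 = 95.84 h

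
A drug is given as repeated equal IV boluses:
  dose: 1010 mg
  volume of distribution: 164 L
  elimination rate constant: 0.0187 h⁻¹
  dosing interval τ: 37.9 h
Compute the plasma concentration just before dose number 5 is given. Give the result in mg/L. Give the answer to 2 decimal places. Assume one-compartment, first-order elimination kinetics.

C₀ per dose = Dose / Vd = 1010 / 164 = 6.159 mg/L
Fraction remaining after one interval: r = e^(−kτ) = e^(−0.01870 × 37.9) = 0.4923
Before dose 5, 4 doses have been given (aged 1τ, 2τ, 3τ, 4τ).
C_trough = C₀ × (r + r² + … + r^4) = C₀ × r(1−r^4)/(1−r)
        = 6.159 × 0.4923 × (1 − 0.05874) / (1 − 0.4923) = 5.621 mg/L

5.62 mg/L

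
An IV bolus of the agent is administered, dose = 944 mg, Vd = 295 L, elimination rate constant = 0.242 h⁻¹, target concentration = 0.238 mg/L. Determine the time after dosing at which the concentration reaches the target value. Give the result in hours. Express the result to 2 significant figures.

11 h

C₀ = Dose / Vd = 944.0 / 295 = 3.200 mg/L
t = ln(C₀ / C) / k = ln(3.200 / 0.238) / 0.2420
  = ln(13.45) / 0.2420 = 2.599 / 0.2420 = 10.74 h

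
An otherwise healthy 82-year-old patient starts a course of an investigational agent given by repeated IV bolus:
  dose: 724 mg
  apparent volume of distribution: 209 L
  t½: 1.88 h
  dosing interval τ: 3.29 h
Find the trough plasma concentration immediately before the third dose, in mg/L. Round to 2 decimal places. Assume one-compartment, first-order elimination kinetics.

1.34 mg/L

C₀ per dose = Dose / Vd = 724 / 209 = 3.464 mg/L
k = ln2 / t½ = 0.693147 / 1.88 = 0.3687 h⁻¹
Fraction remaining after one interval: r = e^(−kτ) = e^(−0.3687 × 3.29) = 0.2973
Before dose 3, 2 doses have been given (aged 1τ, 2τ).
C_trough = C₀ × (r + r²) = 3.464 × (0.2973 + 0.08839) = 1.336 mg/L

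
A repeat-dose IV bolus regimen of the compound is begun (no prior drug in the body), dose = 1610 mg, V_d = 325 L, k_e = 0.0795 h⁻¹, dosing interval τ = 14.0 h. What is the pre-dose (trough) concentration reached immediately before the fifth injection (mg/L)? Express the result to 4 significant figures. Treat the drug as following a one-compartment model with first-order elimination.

2.396 mg/L

C₀ per dose = Dose / Vd = 1610 / 325 = 4.954 mg/L
Fraction remaining after one interval: r = e^(−kτ) = e^(−0.07950 × 14.0) = 0.3286
Before dose 5, 4 doses have been given (aged 1τ, 2τ, 3τ, 4τ).
C_trough = C₀ × (r + r² + … + r^4) = C₀ × r(1−r^4)/(1−r)
        = 4.954 × 0.3286 × (1 − 0.01166) / (1 − 0.3286) = 2.396 mg/L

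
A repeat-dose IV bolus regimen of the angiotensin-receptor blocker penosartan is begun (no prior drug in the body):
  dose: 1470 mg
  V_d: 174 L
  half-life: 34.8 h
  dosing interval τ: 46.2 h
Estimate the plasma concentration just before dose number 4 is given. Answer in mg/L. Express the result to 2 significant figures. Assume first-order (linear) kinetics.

5.2 mg/L

C₀ per dose = Dose / Vd = 1470 / 174 = 8.448 mg/L
k = ln2 / t½ = 0.693147 / 34.8 = 0.01992 h⁻¹
Fraction remaining after one interval: r = e^(−kτ) = e^(−0.01992 × 46.2) = 0.3984
Before dose 4, 3 doses have been given (aged 1τ, 2τ, 3τ).
C_trough = C₀ × (r + r² + … + r^3) = C₀ × r(1−r^3)/(1−r)
        = 8.448 × 0.3984 × (1 − 0.06324) / (1 − 0.3984) = 5.241 mg/L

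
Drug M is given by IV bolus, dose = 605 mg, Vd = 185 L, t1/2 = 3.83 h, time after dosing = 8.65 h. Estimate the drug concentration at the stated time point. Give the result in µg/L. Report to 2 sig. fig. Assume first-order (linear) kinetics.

C₀ = Dose / Vd = 605.0 / 185 = 3.270 mg/L
k = ln2 / t½ = 0.693147 / 3.83 = 0.1810 h⁻¹
C = C₀ · e^(−k·t) = 3.270 × e^(−0.1810 × 8.65)
  = 3.270 × 0.2090 = 0.6834 mg/L
Convert: 0.6834 mg/L × 1000 = 683.4 µg/L

680 µg/L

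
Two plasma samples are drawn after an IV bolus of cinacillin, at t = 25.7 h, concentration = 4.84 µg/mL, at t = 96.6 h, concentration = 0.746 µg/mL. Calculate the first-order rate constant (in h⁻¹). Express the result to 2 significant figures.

k = ln(C₁/C₂) / (t₂ − t₁) = ln(4.84/0.746) / (96.6 − 25.7)
  = 1.870 / 70.90 = 0.02638 h⁻¹

0.026 h⁻¹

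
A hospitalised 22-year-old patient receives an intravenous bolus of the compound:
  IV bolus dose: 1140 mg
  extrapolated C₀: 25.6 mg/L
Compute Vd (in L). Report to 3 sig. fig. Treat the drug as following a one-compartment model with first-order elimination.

Vd = Dose / C₀ = 1140 / 25.6 = 44.53 L

44.5 L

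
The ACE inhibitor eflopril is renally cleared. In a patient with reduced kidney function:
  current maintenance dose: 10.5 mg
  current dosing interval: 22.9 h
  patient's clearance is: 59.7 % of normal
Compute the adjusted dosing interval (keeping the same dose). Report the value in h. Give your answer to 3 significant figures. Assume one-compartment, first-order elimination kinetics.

To keep the same average steady-state level, dosing rate must scale with clearance.
CL ratio = 59.7 / 100 = 0.5970
New interval (same dose) = 22.9 / 0.5970 = 38.36 h

38.4 h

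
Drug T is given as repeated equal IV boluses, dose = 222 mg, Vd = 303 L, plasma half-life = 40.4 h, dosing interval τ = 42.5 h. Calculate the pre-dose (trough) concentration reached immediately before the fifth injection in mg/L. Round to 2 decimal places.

0.65 mg/L

C₀ per dose = Dose / Vd = 222 / 303 = 0.7327 mg/L
k = ln2 / t½ = 0.693147 / 40.4 = 0.01716 h⁻¹
Fraction remaining after one interval: r = e^(−kτ) = e^(−0.01716 × 42.5) = 0.4822
Before dose 5, 4 doses have been given (aged 1τ, 2τ, 3τ, 4τ).
C_trough = C₀ × (r + r² + … + r^4) = C₀ × r(1−r^4)/(1−r)
        = 0.7327 × 0.4822 × (1 − 0.05406) / (1 − 0.4822) = 0.6454 mg/L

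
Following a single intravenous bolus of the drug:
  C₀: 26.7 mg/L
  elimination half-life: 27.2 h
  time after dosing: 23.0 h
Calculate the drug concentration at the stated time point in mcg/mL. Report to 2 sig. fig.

15 mcg/mL

k = ln2 / t½ = 0.693147 / 27.2 = 0.02548 h⁻¹
C = C₀ · e^(−k·t) = 26.70 × e^(−0.02548 × 23.0)
  = 26.70 × 0.5565 = 14.86 mg/L
(14.86 mg/L = 14.86 mcg/mL)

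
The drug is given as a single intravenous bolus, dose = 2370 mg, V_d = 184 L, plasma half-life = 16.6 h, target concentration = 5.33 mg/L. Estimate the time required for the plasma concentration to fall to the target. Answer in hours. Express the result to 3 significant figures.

21.1 h

C₀ = Dose / Vd = 2370 / 184 = 12.88 mg/L
k = ln2 / t½ = 0.693147 / 16.6 = 0.04176 h⁻¹
t = ln(C₀ / C) / k = ln(12.88 / 5.33) / 0.04176
  = ln(2.417) / 0.04176 = 0.8825 / 0.04176 = 21.13 h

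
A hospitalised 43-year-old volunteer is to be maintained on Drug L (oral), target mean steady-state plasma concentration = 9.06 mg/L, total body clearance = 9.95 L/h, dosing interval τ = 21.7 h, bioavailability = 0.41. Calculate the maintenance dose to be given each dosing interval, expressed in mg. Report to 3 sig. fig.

At steady state, F × (Dose/τ) = Css × CL.
Dose = Css × CL × τ / F = 9.06 × 9.950 × 21.7 / 0.41 = 4771 mg

4770 mg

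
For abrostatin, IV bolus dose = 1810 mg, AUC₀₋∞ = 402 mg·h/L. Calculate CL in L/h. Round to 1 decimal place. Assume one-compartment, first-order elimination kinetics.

CL = Dose / AUC = 1810 / 402 = 4.502 L/h

4.5 L/h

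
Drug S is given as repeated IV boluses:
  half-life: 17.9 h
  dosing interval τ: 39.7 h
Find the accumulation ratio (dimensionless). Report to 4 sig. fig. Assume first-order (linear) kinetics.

1.274

k = ln2 / t½ = 0.693147 / 17.9 = 0.03872 h⁻¹
e^(−kτ) = e^(−0.03872 × 39.7) = 0.2150
Accumulation ratio R = 1 / (1 − e^(−kτ)) = 1 / (1 − 0.2150) = 1.274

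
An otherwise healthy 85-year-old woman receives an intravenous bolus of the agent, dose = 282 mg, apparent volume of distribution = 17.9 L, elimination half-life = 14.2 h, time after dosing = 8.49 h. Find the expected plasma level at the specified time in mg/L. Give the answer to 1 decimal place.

10.4 mg/L

C₀ = Dose / Vd = 282.0 / 17.9 = 15.75 mg/L
k = ln2 / t½ = 0.693147 / 14.2 = 0.04881 h⁻¹
C = C₀ · e^(−k·t) = 15.75 × e^(−0.04881 × 8.49)
  = 15.75 × 0.6607 = 10.41 mg/L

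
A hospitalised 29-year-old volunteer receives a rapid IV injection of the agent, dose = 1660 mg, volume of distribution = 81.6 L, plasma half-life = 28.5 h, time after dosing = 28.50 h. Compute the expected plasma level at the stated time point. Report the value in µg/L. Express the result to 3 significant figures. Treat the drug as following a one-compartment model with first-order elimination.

C₀ = Dose / Vd = 1660 / 81.6 = 20.34 mg/L
k = ln2 / t½ = 0.693147 / 28.5 = 0.02432 h⁻¹
t / t½ = 28.50 / 28.5 = 1 half-lives
C = C₀ × (1/2)^1 = 20.34 × 0.5000 = 10.17 mg/L
Convert: 10.17 mg/L × 1000 = 10170 µg/L

10200 µg/L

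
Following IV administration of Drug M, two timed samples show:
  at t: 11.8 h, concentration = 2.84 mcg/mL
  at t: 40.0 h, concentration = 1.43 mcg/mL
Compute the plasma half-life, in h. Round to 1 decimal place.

k = ln(C₁/C₂) / (t₂ − t₁) = ln(2.84/1.43) / (40.0 − 11.8)
  = 0.6861 / 28.20 = 0.02433 h⁻¹
t½ = ln2 / k = 0.693147 / 0.02433 = 28.49 h

28.5 h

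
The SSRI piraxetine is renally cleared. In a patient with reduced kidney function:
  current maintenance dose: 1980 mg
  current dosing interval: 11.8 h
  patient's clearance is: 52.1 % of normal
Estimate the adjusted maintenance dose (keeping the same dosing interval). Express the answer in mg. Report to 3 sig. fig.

To keep the same average steady-state level, dosing rate must scale with clearance.
CL ratio = 52.1 / 100 = 0.5210
New dose (same interval) = 1980 × 0.5210 = 1032 mg

1030 mg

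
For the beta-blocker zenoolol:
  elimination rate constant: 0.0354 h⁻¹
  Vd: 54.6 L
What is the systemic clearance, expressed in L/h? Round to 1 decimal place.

1.9 L/h

CL = k × Vd = 0.0354 × 54.6 = 1.933 L/h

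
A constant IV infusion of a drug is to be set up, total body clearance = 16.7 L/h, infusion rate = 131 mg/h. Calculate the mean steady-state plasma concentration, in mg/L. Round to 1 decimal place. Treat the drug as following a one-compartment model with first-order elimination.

At steady state Css = R₀ / CL = 131 / 16.70 = 7.844 mg/L

7.8 mg/L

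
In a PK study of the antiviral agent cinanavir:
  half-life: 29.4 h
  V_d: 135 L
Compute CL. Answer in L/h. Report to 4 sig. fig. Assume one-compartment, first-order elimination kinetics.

3.183 L/h

k = ln2 / t½ = 0.693147 / 29.4 = 0.02358 h⁻¹
CL = k × Vd = 0.02358 × 135 = 3.183 L/h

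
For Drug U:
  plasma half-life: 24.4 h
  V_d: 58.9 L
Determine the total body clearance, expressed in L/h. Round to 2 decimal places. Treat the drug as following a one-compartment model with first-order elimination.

1.67 L/h

k = ln2 / t½ = 0.693147 / 24.4 = 0.02841 h⁻¹
CL = k × Vd = 0.02841 × 58.9 = 1.673 L/h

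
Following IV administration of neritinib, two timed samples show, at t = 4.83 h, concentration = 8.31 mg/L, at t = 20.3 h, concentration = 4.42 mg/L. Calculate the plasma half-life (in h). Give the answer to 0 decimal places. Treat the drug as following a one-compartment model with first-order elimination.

k = ln(C₁/C₂) / (t₂ − t₁) = ln(8.31/4.42) / (20.3 − 4.83)
  = 0.6313 / 15.47 = 0.04081 h⁻¹
t½ = ln2 / k = 0.693147 / 0.04081 = 16.98 h

17 h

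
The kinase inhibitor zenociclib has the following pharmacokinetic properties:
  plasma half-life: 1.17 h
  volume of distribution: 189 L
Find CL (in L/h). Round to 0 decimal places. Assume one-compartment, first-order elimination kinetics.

k = ln2 / t½ = 0.693147 / 1.17 = 0.5924 h⁻¹
CL = k × Vd = 0.5924 × 189 = 112.0 L/h

112 L/h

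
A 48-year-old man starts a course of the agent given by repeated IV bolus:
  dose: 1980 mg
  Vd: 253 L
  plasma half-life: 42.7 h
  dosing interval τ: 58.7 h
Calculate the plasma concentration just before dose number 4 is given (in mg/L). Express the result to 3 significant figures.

4.63 mg/L

C₀ per dose = Dose / Vd = 1980 / 253 = 7.826 mg/L
k = ln2 / t½ = 0.693147 / 42.7 = 0.01623 h⁻¹
Fraction remaining after one interval: r = e^(−kτ) = e^(−0.01623 × 58.7) = 0.3857
Before dose 4, 3 doses have been given (aged 1τ, 2τ, 3τ).
C_trough = C₀ × (r + r² + … + r^3) = C₀ × r(1−r^3)/(1−r)
        = 7.826 × 0.3857 × (1 − 0.05738) / (1 − 0.3857) = 4.632 mg/L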